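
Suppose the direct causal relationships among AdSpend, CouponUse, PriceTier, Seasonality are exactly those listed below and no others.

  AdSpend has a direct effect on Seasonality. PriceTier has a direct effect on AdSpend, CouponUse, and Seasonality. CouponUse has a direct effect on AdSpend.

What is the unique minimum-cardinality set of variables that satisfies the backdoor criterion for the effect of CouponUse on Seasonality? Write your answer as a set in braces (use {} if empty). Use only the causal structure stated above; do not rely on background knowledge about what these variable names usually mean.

Variables eligible for adjustment (non-descendants of CouponUse, excluding CouponUse and Seasonality): {PriceTier}.
Backdoor paths from CouponUse to Seasonality:
  P1: CouponUse <- PriceTier -> AdSpend -> Seasonality
  P2: CouponUse <- PriceTier -> Seasonality
The empty set is not sufficient: P1 (CouponUse <- PriceTier -> AdSpend -> Seasonality) has no collider blocking it and no conditioned non-collider, so it is open.
Try {PriceTier}:
  P1: blocked at fork node PriceTier ∈ conditioning set.
  P2: blocked at fork node PriceTier ∈ conditioning set.
{PriceTier} contains no descendant of CouponUse and blocks every backdoor path.
{PriceTier} is the unique smallest valid adjustment set.

{PriceTier}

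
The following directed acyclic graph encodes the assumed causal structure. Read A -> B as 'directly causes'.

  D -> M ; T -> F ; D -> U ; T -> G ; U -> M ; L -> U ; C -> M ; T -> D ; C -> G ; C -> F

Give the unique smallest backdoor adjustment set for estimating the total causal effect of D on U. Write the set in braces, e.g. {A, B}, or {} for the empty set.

Variables eligible for adjustment (non-descendants of D, excluding D and U): {C, F, G, L, T}.
Backdoor paths from D to U:
  P1: D <- T -> F <- C -> M <- U
  P2: D <- T -> G <- C -> M <- U
Each backdoor path contains an unconditioned collider, so every path is already blocked with the empty conditioning set:
  P1: blocked at collider F (neither it nor any descendant is in the conditioning set).
  P2: blocked at collider G (neither it nor any descendant is in the conditioning set).
The empty set is therefore the unique smallest valid set.

{}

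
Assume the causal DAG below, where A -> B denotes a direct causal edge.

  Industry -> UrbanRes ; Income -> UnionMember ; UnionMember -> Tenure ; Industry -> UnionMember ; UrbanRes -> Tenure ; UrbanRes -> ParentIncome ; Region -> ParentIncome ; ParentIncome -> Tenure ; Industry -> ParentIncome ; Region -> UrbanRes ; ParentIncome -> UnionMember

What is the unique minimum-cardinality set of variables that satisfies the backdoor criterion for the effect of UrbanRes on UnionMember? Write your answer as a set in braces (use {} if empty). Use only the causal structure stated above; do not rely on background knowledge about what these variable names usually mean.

{Industry, Region}

Variables eligible for adjustment (non-descendants of UrbanRes, excluding UrbanRes and UnionMember): {Income, Industry, Region}.
Backdoor paths from UrbanRes to UnionMember:
  P1: UrbanRes <- Region -> ParentIncome <- Industry -> UnionMember
  P2: UrbanRes <- Region -> ParentIncome -> UnionMember
  P3: UrbanRes <- Region -> ParentIncome -> Tenure <- UnionMember
  P4: UrbanRes <- Industry -> ParentIncome -> UnionMember
  P5: UrbanRes <- Industry -> ParentIncome -> Tenure <- UnionMember
  P6: UrbanRes <- Industry -> UnionMember
The empty set is not sufficient: P2 (UrbanRes <- Region -> ParentIncome -> UnionMember) has no collider blocking it and no conditioned non-collider, so it is open.
Try {Industry, Region}:
  P1: blocked at fork node Region ∈ conditioning set.
  P2: blocked at fork node Region ∈ conditioning set.
  P3: blocked at fork node Region ∈ conditioning set.
  P4: blocked at fork node Industry ∈ conditioning set.
  P5: blocked at fork node Industry ∈ conditioning set.
  P6: blocked at fork node Industry ∈ conditioning set.
{Industry, Region} contains no descendant of UrbanRes and blocks every backdoor path.
Every element of {Industry, Region} is needed (dropping Industry leaves P4 open; dropping Region leaves P2 open), so no proper subset is valid.
Among all size-2 subsets of the eligible variables, only {Industry, Region} blocks every backdoor path, so it is the unique smallest valid adjustment set.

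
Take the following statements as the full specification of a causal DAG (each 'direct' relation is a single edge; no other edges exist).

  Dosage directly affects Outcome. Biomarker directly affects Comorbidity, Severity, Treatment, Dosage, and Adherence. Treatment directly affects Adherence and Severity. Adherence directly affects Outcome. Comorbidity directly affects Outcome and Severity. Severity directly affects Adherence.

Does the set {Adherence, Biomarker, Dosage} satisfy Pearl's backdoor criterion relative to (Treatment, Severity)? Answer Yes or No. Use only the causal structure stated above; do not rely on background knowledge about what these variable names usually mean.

No

Backdoor paths from Treatment to Severity (paths whose first edge points into Treatment):
  P1: Treatment <- Biomarker -> Dosage -> Outcome <- Comorbidity -> Severity
  P2: Treatment <- Biomarker -> Dosage -> Outcome <- Adherence <- Severity
  P3: Treatment <- Biomarker -> Comorbidity -> Severity
  P4: Treatment <- Biomarker -> Comorbidity -> Outcome <- Adherence <- Severity
  P5: Treatment <- Biomarker -> Severity
  P6: Treatment <- Biomarker -> Adherence <- Severity
  P7: Treatment <- Biomarker -> Adherence -> Outcome <- Comorbidity -> Severity
Condition 1 (no descendant of Treatment in the set): FAILS — Adherence is a descendant of Treatment.
Condition 2 (every backdoor path blocked by {Adherence, Biomarker, Dosage}):
  P1: blocked at fork node Biomarker ∈ conditioning set.
  P2: blocked at fork node Biomarker ∈ conditioning set.
  P3: blocked at fork node Biomarker ∈ conditioning set.
  P4: blocked at fork node Biomarker ∈ conditioning set.
  P5: blocked at fork node Biomarker ∈ conditioning set.
  P6: blocked at fork node Biomarker ∈ conditioning set.
  P7: blocked at fork node Biomarker ∈ conditioning set.
{Adherence, Biomarker, Dosage} does not satisfy the backdoor criterion.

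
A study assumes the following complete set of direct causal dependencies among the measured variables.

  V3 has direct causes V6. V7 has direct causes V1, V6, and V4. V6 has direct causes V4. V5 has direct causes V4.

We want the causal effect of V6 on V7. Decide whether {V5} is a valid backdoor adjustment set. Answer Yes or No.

Backdoor paths from V6 to V7 (paths whose first edge points into V6):
  P1: V6 <- V4 -> V7
Condition 1 (no descendant of V6 in the set): holds — descendants of V6 are {V3, V7}; none are in {V5}.
Condition 2 (every backdoor path blocked by {V5}):
  P1: open — no interior node is in the conditioning set.
{V5} does not satisfy the backdoor criterion.

No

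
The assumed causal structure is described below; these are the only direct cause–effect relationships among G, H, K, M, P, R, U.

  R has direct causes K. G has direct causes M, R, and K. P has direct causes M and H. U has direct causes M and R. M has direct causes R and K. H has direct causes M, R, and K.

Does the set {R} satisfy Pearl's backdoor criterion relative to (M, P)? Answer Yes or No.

No

Backdoor paths from M to P (paths whose first edge points into M):
  P1: M <- K -> R -> H -> P
  P2: M <- K -> H -> P
  P3: M <- K -> G <- R -> H -> P
  P4: M <- R <- K -> H -> P
  P5: M <- R -> H -> P
  P6: M <- R -> G <- K -> H -> P
Condition 1 (no descendant of M in the set): holds — descendants of M are {G, H, P, U}; none are in {R}.
Condition 2 (every backdoor path blocked by {R}):
  P1: blocked at chain node R ∈ conditioning set.
  P2: open — no interior node is in the conditioning set.
  P3: blocked at collider G (neither it nor any descendant is in the conditioning set).
  P4: blocked at chain node R ∈ conditioning set.
  P5: blocked at fork node R ∈ conditioning set.
  P6: blocked at fork node R ∈ conditioning set.
{R} does not satisfy the backdoor criterion.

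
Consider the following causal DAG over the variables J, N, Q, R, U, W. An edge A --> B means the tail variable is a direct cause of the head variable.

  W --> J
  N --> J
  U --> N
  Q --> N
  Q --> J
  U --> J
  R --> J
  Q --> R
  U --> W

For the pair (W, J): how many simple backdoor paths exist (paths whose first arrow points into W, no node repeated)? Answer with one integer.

A backdoor path from W to J is any simple undirected path whose first edge points into W (i.e. leaves W via a parent).
Parents of W: {U}.
Enumerating:
  P1: W <- U -> N <- Q -> R -> J
  P2: W <- U -> N <- Q -> J
  P3: W <- U -> N -> J
  P4: W <- U -> J
That exhausts the simple backdoor paths. Count: 4.

4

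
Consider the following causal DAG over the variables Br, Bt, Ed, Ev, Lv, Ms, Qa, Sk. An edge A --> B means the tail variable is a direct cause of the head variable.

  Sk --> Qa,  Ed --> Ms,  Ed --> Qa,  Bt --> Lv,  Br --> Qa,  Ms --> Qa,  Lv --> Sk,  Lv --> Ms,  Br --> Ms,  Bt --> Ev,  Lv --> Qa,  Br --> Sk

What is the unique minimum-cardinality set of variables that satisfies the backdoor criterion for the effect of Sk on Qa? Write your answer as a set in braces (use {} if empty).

Variables eligible for adjustment (non-descendants of Sk, excluding Sk and Qa): {Br, Bt, Ed, Ev, Lv, Ms}.
Backdoor paths from Sk to Qa:
  P1: Sk <- Br -> Ms <- Lv -> Qa
  P2: Sk <- Br -> Ms <- Ed -> Qa
  P3: Sk <- Br -> Ms -> Qa
  P4: Sk <- Br -> Qa
  P5: Sk <- Lv -> Ms <- Br -> Qa
  P6: Sk <- Lv -> Ms <- Ed -> Qa
  P7: Sk <- Lv -> Ms -> Qa
  P8: Sk <- Lv -> Qa
The empty set is not sufficient: P3 (Sk <- Br -> Ms -> Qa) has no collider blocking it and no conditioned non-collider, so it is open.
Try {Br, Lv}:
  P1: blocked at fork node Br ∈ conditioning set.
  P2: blocked at fork node Br ∈ conditioning set.
  P3: blocked at fork node Br ∈ conditioning set.
  P4: blocked at fork node Br ∈ conditioning set.
  P5: blocked at fork node Lv ∈ conditioning set.
  P6: blocked at fork node Lv ∈ conditioning set.
  P7: blocked at fork node Lv ∈ conditioning set.
  P8: blocked at fork node Lv ∈ conditioning set.
{Br, Lv} contains no descendant of Sk and blocks every backdoor path.
Every element of {Br, Lv} is needed (dropping Br leaves P3 open; dropping Lv leaves P7 open), so no proper subset is valid.
Among all size-2 subsets of the eligible variables, only {Br, Lv} blocks every backdoor path, so it is the unique smallest valid adjustment set.

{Br, Lv}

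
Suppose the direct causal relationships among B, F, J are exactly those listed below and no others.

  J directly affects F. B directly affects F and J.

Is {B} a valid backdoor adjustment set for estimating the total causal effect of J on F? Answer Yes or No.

Yes

Backdoor paths from J to F (paths whose first edge points into J):
  P1: J <- B -> F
Condition 1 (no descendant of J in the set): holds — descendants of J are {F}; none are in {B}.
Condition 2 (every backdoor path blocked by {B}):
  P1: blocked at fork node B ∈ conditioning set.
{B} satisfies the backdoor criterion.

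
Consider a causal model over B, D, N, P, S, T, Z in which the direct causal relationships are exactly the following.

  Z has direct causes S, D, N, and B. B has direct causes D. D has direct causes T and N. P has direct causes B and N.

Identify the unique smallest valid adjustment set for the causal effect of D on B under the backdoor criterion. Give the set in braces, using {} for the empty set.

Variables eligible for adjustment (non-descendants of D, excluding D and B): {N, S, T}.
Backdoor paths from D to B:
  P1: D <- N -> Z <- B
  P2: D <- N -> P <- B
Each backdoor path contains an unconditioned collider, so every path is already blocked with the empty conditioning set:
  P1: blocked at collider Z (neither it nor any descendant is in the conditioning set).
  P2: blocked at collider P (neither it nor any descendant is in the conditioning set).
The empty set is therefore the unique smallest valid set.

{}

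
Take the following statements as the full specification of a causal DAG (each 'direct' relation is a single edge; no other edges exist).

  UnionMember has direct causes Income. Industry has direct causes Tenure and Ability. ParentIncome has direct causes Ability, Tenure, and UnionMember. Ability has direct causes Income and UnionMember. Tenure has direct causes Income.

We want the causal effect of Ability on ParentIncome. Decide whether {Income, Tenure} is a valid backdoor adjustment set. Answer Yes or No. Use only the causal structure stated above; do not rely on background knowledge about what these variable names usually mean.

No

Backdoor paths from Ability to ParentIncome (paths whose first edge points into Ability):
  P1: Ability <- Income -> UnionMember -> ParentIncome
  P2: Ability <- Income -> Tenure -> ParentIncome
  P3: Ability <- UnionMember <- Income -> Tenure -> ParentIncome
  P4: Ability <- UnionMember -> ParentIncome
Condition 1 (no descendant of Ability in the set): holds — descendants of Ability are {Industry, ParentIncome}; none are in {Income, Tenure}.
Condition 2 (every backdoor path blocked by {Income, Tenure}):
  P1: blocked at fork node Income ∈ conditioning set.
  P2: blocked at fork node Income ∈ conditioning set.
  P3: blocked at fork node Income ∈ conditioning set.
  P4: open — no interior node is in the conditioning set.
{Income, Tenure} does not satisfy the backdoor criterion.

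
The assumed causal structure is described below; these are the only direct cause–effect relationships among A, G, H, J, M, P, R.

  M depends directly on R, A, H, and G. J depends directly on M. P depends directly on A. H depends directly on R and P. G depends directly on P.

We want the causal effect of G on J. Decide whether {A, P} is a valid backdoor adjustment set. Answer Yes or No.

Backdoor paths from G to J (paths whose first edge points into G):
  P1: G <- P <- A -> M -> J
  P2: G <- P -> H <- R -> M -> J
  P3: G <- P -> H -> M -> J
Condition 1 (no descendant of G in the set): holds — descendants of G are {J, M}; none are in {A, P}.
Condition 2 (every backdoor path blocked by {A, P}):
  P1: blocked at chain node P ∈ conditioning set.
  P2: blocked at fork node P ∈ conditioning set.
  P3: blocked at fork node P ∈ conditioning set.
{A, P} satisfies the backdoor criterion.

Yes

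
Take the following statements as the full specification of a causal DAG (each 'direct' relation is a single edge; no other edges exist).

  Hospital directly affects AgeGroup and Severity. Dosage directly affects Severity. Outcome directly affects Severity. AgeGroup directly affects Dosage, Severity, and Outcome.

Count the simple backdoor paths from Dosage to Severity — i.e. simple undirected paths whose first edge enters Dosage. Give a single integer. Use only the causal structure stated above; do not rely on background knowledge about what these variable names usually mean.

3

A backdoor path from Dosage to Severity is any simple undirected path whose first edge points into Dosage (i.e. leaves Dosage via a parent).
Parents of Dosage: {AgeGroup}.
Enumerating:
  P1: Dosage <- AgeGroup <- Hospital -> Severity
  P2: Dosage <- AgeGroup -> Outcome -> Severity
  P3: Dosage <- AgeGroup -> Severity
That exhausts the simple backdoor paths. Count: 3.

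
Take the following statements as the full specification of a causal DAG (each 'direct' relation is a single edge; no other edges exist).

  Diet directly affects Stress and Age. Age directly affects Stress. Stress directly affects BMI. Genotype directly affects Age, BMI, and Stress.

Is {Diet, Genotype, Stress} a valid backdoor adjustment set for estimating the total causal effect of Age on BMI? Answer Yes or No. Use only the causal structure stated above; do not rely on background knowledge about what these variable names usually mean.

Backdoor paths from Age to BMI (paths whose first edge points into Age):
  P1: Age <- Diet -> Stress <- Genotype -> BMI
  P2: Age <- Diet -> Stress -> BMI
  P3: Age <- Genotype -> Stress -> BMI
  P4: Age <- Genotype -> BMI
Condition 1 (no descendant of Age in the set): FAILS — Stress is a descendant of Age.
Condition 2 (every backdoor path blocked by {Diet, Genotype, Stress}):
  P1: blocked at fork node Diet ∈ conditioning set.
  P2: blocked at fork node Diet ∈ conditioning set.
  P3: blocked at fork node Genotype ∈ conditioning set.
  P4: blocked at fork node Genotype ∈ conditioning set.
{Diet, Genotype, Stress} does not satisfy the backdoor criterion.

No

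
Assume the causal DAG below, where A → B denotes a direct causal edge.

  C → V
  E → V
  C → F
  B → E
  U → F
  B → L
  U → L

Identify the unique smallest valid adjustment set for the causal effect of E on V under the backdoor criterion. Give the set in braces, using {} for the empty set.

{}

Variables eligible for adjustment (non-descendants of E, excluding E and V): {B, C, F, L, U}.
Backdoor paths from E to V:
  P1: E <- B -> L <- U -> F <- C -> V
Each backdoor path contains an unconditioned collider, so every path is already blocked with the empty conditioning set:
  P1: blocked at collider L (neither it nor any descendant is in the conditioning set).
The empty set is therefore the unique smallest valid set.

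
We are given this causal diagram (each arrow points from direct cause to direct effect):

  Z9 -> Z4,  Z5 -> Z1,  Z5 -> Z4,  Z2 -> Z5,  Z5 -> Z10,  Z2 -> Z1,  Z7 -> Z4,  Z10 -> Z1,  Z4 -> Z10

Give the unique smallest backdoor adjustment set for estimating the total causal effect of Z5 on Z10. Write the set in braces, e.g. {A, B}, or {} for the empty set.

Variables eligible for adjustment (non-descendants of Z5, excluding Z5 and Z10): {Z2, Z7, Z9}.
Backdoor paths from Z5 to Z10:
  P1: Z5 <- Z2 -> Z1 <- Z10
Each backdoor path contains an unconditioned collider, so every path is already blocked with the empty conditioning set:
  P1: blocked at collider Z1 (neither it nor any descendant is in the conditioning set).
The empty set is therefore the unique smallest valid set.

{}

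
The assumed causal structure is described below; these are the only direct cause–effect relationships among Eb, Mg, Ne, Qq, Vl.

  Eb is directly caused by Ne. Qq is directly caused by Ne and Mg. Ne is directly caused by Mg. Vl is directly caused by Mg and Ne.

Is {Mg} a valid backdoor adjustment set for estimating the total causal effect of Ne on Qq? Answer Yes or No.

Backdoor paths from Ne to Qq (paths whose first edge points into Ne):
  P1: Ne <- Mg -> Qq
Condition 1 (no descendant of Ne in the set): holds — descendants of Ne are {Eb, Qq, Vl}; none are in {Mg}.
Condition 2 (every backdoor path blocked by {Mg}):
  P1: blocked at fork node Mg ∈ conditioning set.
{Mg} satisfies the backdoor criterion.

Yes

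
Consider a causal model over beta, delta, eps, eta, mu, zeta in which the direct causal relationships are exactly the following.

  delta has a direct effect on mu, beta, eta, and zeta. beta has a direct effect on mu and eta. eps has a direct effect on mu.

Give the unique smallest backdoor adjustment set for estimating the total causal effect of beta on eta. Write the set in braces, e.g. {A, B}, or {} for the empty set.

{delta}

Variables eligible for adjustment (non-descendants of beta, excluding beta and eta): {delta, eps, zeta}.
Backdoor paths from beta to eta:
  P1: beta <- delta -> eta
The empty set is not sufficient: P1 (beta <- delta -> eta) has no collider blocking it and no conditioned non-collider, so it is open.
Try {delta}:
  P1: blocked at fork node delta ∈ conditioning set.
{delta} contains no descendant of beta and blocks every backdoor path.
No other singleton works — e.g. {eps} leaves P1 open — so {delta} is the unique smallest valid adjustment set.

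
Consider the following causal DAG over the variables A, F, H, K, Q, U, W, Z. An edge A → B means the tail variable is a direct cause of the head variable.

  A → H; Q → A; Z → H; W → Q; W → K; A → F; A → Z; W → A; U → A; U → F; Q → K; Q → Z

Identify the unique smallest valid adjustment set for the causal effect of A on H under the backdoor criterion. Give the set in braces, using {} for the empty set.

{Q}

Variables eligible for adjustment (non-descendants of A, excluding A and H): {K, Q, U, W}.
Backdoor paths from A to H:
  P1: A <- W -> Q -> Z -> H
  P2: A <- W -> K <- Q -> Z -> H
  P3: A <- Q -> Z -> H
The empty set is not sufficient: P1 (A <- W -> Q -> Z -> H) has no collider blocking it and no conditioned non-collider, so it is open.
Try {Q}:
  P1: blocked at chain node Q ∈ conditioning set.
  P2: blocked at collider K (neither it nor any descendant is in the conditioning set).
  P3: blocked at fork node Q ∈ conditioning set.
{Q} contains no descendant of A and blocks every backdoor path.
No other singleton works — e.g. {W} leaves P3 open — so {Q} is the unique smallest valid adjustment set.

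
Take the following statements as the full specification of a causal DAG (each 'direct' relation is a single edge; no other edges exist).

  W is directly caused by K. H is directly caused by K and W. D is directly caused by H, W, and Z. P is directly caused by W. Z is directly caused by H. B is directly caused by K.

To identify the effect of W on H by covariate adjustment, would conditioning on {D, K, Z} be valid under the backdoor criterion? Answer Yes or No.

Backdoor paths from W to H (paths whose first edge points into W):
  P1: W <- K -> H
Condition 1 (no descendant of W in the set): FAILS — D and Z are descendants of W.
Condition 2 (every backdoor path blocked by {D, K, Z}):
  P1: blocked at fork node K ∈ conditioning set.
{D, K, Z} does not satisfy the backdoor criterion.

No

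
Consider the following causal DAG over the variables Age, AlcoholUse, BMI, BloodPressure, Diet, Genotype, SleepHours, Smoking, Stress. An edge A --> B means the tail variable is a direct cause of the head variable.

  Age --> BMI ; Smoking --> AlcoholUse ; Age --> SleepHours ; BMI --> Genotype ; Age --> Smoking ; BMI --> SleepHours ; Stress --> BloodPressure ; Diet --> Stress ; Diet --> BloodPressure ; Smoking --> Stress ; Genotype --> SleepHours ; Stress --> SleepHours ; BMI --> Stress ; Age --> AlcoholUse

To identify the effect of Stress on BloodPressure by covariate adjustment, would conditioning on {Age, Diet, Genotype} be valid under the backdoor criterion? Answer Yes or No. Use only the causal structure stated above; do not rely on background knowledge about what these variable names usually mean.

Yes

Backdoor paths from Stress to BloodPressure (paths whose first edge points into Stress):
  P1: Stress <- Diet -> BloodPressure
Condition 1 (no descendant of Stress in the set): holds — descendants of Stress are {BloodPressure, SleepHours}; none are in {Age, Diet, Genotype}.
Condition 2 (every backdoor path blocked by {Age, Diet, Genotype}):
  P1: blocked at fork node Diet ∈ conditioning set.
{Age, Diet, Genotype} satisfies the backdoor criterion.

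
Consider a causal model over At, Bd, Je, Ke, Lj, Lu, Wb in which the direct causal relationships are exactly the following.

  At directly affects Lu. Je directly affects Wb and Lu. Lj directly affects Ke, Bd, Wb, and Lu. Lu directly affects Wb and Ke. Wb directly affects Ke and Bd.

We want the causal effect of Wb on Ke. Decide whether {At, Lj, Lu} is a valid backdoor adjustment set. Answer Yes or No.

Backdoor paths from Wb to Ke (paths whose first edge points into Wb):
  P1: Wb <- Lj -> Lu -> Ke
  P2: Wb <- Lj -> Ke
  P3: Wb <- Je -> Lu <- Lj -> Ke
  P4: Wb <- Je -> Lu -> Ke
  P5: Wb <- Lu <- Lj -> Ke
  P6: Wb <- Lu -> Ke
Condition 1 (no descendant of Wb in the set): holds — descendants of Wb are {Bd, Ke}; none are in {At, Lj, Lu}.
Condition 2 (every backdoor path blocked by {At, Lj, Lu}):
  P1: blocked at fork node Lj ∈ conditioning set.
  P2: blocked at fork node Lj ∈ conditioning set.
  P3: blocked at fork node Lj ∈ conditioning set.
  P4: blocked at chain node Lu ∈ conditioning set.
  P5: blocked at chain node Lu ∈ conditioning set.
  P6: blocked at fork node Lu ∈ conditioning set.
{At, Lj, Lu} satisfies the backdoor criterion.

Yes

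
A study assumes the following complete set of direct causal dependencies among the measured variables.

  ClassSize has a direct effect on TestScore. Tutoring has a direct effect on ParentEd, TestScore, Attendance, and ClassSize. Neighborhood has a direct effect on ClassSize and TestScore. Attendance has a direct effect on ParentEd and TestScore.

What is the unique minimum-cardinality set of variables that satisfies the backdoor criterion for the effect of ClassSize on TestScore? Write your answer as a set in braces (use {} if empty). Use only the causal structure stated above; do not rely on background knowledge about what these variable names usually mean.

{Neighborhood, Tutoring}

Variables eligible for adjustment (non-descendants of ClassSize, excluding ClassSize and TestScore): {Attendance, Neighborhood, ParentEd, Tutoring}.
Backdoor paths from ClassSize to TestScore:
  P1: ClassSize <- Tutoring -> Attendance -> TestScore
  P2: ClassSize <- Tutoring -> TestScore
  P3: ClassSize <- Tutoring -> ParentEd <- Attendance -> TestScore
  P4: ClassSize <- Neighborhood -> TestScore
The empty set is not sufficient: P1 (ClassSize <- Tutoring -> Attendance -> TestScore) has no collider blocking it and no conditioned non-collider, so it is open.
Try {Neighborhood, Tutoring}:
  P1: blocked at fork node Tutoring ∈ conditioning set.
  P2: blocked at fork node Tutoring ∈ conditioning set.
  P3: blocked at fork node Tutoring ∈ conditioning set.
  P4: blocked at fork node Neighborhood ∈ conditioning set.
{Neighborhood, Tutoring} contains no descendant of ClassSize and blocks every backdoor path.
Every element of {Neighborhood, Tutoring} is needed (dropping Neighborhood leaves P4 open; dropping Tutoring leaves P1 open), so no proper subset is valid.
Among all size-2 subsets of the eligible variables, only {Neighborhood, Tutoring} blocks every backdoor path, so it is the unique smallest valid adjustment set.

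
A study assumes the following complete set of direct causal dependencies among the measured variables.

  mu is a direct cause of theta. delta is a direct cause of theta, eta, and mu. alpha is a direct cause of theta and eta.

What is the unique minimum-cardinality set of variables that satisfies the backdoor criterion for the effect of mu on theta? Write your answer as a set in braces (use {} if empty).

Variables eligible for adjustment (non-descendants of mu, excluding mu and theta): {alpha, delta, eta}.
Backdoor paths from mu to theta:
  P1: mu <- delta -> theta
  P2: mu <- delta -> eta <- alpha -> theta
The empty set is not sufficient: P1 (mu <- delta -> theta) has no collider blocking it and no conditioned non-collider, so it is open.
Try {delta}:
  P1: blocked at fork node delta ∈ conditioning set.
  P2: blocked at fork node delta ∈ conditioning set.
{delta} contains no descendant of mu and blocks every backdoor path.
No other singleton works — e.g. {alpha} leaves P1 open — so {delta} is the unique smallest valid adjustment set.

{delta}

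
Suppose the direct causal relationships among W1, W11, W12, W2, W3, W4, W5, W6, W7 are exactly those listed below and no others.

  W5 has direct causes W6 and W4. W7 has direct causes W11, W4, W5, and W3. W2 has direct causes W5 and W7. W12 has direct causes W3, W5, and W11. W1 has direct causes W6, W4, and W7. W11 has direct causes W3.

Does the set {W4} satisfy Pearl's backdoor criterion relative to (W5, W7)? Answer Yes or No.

Backdoor paths from W5 to W7 (paths whose first edge points into W5):
  P1: W5 <- W6 -> W1 <- W4 -> W7
  P2: W5 <- W6 -> W1 <- W7
  P3: W5 <- W4 -> W7
  P4: W5 <- W4 -> W1 <- W7
Condition 1 (no descendant of W5 in the set): holds — descendants of W5 are {W1, W12, W2, W7}; none are in {W4}.
Condition 2 (every backdoor path blocked by {W4}):
  P1: blocked at collider W1 (neither it nor any descendant is in the conditioning set).
  P2: blocked at collider W1 (neither it nor any descendant is in the conditioning set).
  P3: blocked at fork node W4 ∈ conditioning set.
  P4: blocked at fork node W4 ∈ conditioning set.
{W4} satisfies the backdoor criterion.

Yes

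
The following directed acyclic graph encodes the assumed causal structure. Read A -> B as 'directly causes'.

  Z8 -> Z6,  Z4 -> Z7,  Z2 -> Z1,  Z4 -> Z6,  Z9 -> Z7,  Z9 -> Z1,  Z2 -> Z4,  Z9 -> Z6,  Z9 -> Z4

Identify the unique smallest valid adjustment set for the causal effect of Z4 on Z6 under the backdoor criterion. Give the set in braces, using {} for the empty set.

Variables eligible for adjustment (non-descendants of Z4, excluding Z4 and Z6): {Z1, Z2, Z8, Z9}.
Backdoor paths from Z4 to Z6:
  P1: Z4 <- Z2 -> Z1 <- Z9 -> Z6
  P2: Z4 <- Z9 -> Z6
The empty set is not sufficient: P2 (Z4 <- Z9 -> Z6) has no collider blocking it and no conditioned non-collider, so it is open.
Try {Z9}:
  P1: blocked at collider Z1 (neither it nor any descendant is in the conditioning set).
  P2: blocked at fork node Z9 ∈ conditioning set.
{Z9} contains no descendant of Z4 and blocks every backdoor path.
No other singleton works — e.g. {Z8} leaves P2 open — so {Z9} is the unique smallest valid adjustment set.

{Z9}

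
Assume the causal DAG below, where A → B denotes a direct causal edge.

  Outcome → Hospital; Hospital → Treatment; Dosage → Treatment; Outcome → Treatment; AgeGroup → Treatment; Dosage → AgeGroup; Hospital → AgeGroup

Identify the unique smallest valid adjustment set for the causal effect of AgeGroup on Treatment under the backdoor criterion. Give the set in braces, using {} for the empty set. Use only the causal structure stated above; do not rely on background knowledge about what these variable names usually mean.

{Dosage, Hospital}

Variables eligible for adjustment (non-descendants of AgeGroup, excluding AgeGroup and Treatment): {Dosage, Hospital, Outcome}.
Backdoor paths from AgeGroup to Treatment:
  P1: AgeGroup <- Dosage -> Treatment
  P2: AgeGroup <- Hospital <- Outcome -> Treatment
  P3: AgeGroup <- Hospital -> Treatment
The empty set is not sufficient: P1 (AgeGroup <- Dosage -> Treatment) has no collider blocking it and no conditioned non-collider, so it is open.
Try {Dosage, Hospital}:
  P1: blocked at fork node Dosage ∈ conditioning set.
  P2: blocked at chain node Hospital ∈ conditioning set.
  P3: blocked at fork node Hospital ∈ conditioning set.
{Dosage, Hospital} contains no descendant of AgeGroup and blocks every backdoor path.
Every element of {Dosage, Hospital} is needed (dropping Dosage leaves P1 open; dropping Hospital leaves P2 open), so no proper subset is valid.
Among all size-2 subsets of the eligible variables, only {Dosage, Hospital} blocks every backdoor path, so it is the unique smallest valid adjustment set.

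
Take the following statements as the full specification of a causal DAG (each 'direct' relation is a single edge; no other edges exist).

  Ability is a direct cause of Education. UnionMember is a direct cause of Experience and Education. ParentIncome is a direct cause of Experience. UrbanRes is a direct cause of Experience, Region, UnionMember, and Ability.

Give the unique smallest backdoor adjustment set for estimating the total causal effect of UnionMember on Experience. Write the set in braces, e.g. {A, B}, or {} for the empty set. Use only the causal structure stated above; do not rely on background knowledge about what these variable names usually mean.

{UrbanRes}

Variables eligible for adjustment (non-descendants of UnionMember, excluding UnionMember and Experience): {Ability, ParentIncome, Region, UrbanRes}.
Backdoor paths from UnionMember to Experience:
  P1: UnionMember <- UrbanRes -> Experience
The empty set is not sufficient: P1 (UnionMember <- UrbanRes -> Experience) has no collider blocking it and no conditioned non-collider, so it is open.
Try {UrbanRes}:
  P1: blocked at fork node UrbanRes ∈ conditioning set.
{UrbanRes} contains no descendant of UnionMember and blocks every backdoor path.
No other singleton works — e.g. {Ability} leaves P1 open — so {UrbanRes} is the unique smallest valid adjustment set.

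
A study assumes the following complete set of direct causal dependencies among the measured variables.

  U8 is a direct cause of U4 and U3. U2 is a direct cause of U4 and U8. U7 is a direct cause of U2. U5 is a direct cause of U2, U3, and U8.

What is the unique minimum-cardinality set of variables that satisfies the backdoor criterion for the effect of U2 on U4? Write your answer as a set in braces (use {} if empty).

{U5}

Variables eligible for adjustment (non-descendants of U2, excluding U2 and U4): {U5, U7}.
Backdoor paths from U2 to U4:
  P1: U2 <- U5 -> U8 -> U4
  P2: U2 <- U5 -> U3 <- U8 -> U4
The empty set is not sufficient: P1 (U2 <- U5 -> U8 -> U4) has no collider blocking it and no conditioned non-collider, so it is open.
Try {U5}:
  P1: blocked at fork node U5 ∈ conditioning set.
  P2: blocked at fork node U5 ∈ conditioning set.
{U5} contains no descendant of U2 and blocks every backdoor path.
No other singleton works — e.g. {U7} leaves P1 open — so {U5} is the unique smallest valid adjustment set.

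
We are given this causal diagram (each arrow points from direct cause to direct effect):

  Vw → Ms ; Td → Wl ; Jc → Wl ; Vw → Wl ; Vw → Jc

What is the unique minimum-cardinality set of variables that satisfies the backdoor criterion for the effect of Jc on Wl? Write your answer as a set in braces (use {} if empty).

{Vw}

Variables eligible for adjustment (non-descendants of Jc, excluding Jc and Wl): {Ms, Td, Vw}.
Backdoor paths from Jc to Wl:
  P1: Jc <- Vw -> Wl
The empty set is not sufficient: P1 (Jc <- Vw -> Wl) has no collider blocking it and no conditioned non-collider, so it is open.
Try {Vw}:
  P1: blocked at fork node Vw ∈ conditioning set.
{Vw} contains no descendant of Jc and blocks every backdoor path.
No other singleton works — e.g. {Ms} leaves P1 open — so {Vw} is the unique smallest valid adjustment set.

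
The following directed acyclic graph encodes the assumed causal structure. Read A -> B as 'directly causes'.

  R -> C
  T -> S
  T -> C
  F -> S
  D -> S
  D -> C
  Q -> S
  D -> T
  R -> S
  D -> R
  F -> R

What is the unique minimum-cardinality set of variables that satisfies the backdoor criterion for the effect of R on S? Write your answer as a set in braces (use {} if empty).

{D, F}

Variables eligible for adjustment (non-descendants of R, excluding R and S): {D, F, Q, T}.
Backdoor paths from R to S:
  P1: R <- F -> S
  P2: R <- D -> T -> S
  P3: R <- D -> S
  P4: R <- D -> C <- T -> S
The empty set is not sufficient: P1 (R <- F -> S) has no collider blocking it and no conditioned non-collider, so it is open.
Try {D, F}:
  P1: blocked at fork node F ∈ conditioning set.
  P2: blocked at fork node D ∈ conditioning set.
  P3: blocked at fork node D ∈ conditioning set.
  P4: blocked at fork node D ∈ conditioning set.
{D, F} contains no descendant of R and blocks every backdoor path.
Every element of {D, F} is needed (dropping D leaves P2 open; dropping F leaves P1 open), so no proper subset is valid.
Among all size-2 subsets of the eligible variables, only {D, F} blocks every backdoor path, so it is the unique smallest valid adjustment set.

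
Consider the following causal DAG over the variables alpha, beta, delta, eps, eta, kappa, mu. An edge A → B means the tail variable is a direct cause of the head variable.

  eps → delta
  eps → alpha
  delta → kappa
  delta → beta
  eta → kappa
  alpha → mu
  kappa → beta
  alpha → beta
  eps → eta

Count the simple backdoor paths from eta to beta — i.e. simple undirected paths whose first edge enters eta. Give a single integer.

3

A backdoor path from eta to beta is any simple undirected path whose first edge points into eta (i.e. leaves eta via a parent).
Parents of eta: {eps}.
Enumerating:
  P1: eta <- eps -> delta -> kappa -> beta
  P2: eta <- eps -> delta -> beta
  P3: eta <- eps -> alpha -> beta
That exhausts the simple backdoor paths. Count: 3.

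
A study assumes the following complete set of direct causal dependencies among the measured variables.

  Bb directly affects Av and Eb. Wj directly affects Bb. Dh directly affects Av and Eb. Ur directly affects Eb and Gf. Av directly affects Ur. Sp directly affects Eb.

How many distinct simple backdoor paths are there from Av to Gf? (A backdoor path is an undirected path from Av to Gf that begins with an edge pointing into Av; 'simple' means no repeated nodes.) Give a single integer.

A backdoor path from Av to Gf is any simple undirected path whose first edge points into Av (i.e. leaves Av via a parent).
Parents of Av: {Bb, Dh}.
Enumerating:
  P1: Av <- Dh -> Eb <- Ur -> Gf
  P2: Av <- Bb -> Eb <- Ur -> Gf
That exhausts the simple backdoor paths. Count: 2.

2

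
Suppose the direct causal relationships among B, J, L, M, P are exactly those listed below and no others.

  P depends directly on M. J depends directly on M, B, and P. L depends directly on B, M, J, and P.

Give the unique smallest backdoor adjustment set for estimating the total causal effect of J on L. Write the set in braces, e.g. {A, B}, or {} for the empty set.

Variables eligible for adjustment (non-descendants of J, excluding J and L): {B, M, P}.
Backdoor paths from J to L:
  P1: J <- M -> P -> L
  P2: J <- M -> L
  P3: J <- B -> L
  P4: J <- P <- M -> L
  P5: J <- P -> L
The empty set is not sufficient: P1 (J <- M -> P -> L) has no collider blocking it and no conditioned non-collider, so it is open.
Try {B, M, P}:
  P1: blocked at fork node M ∈ conditioning set.
  P2: blocked at fork node M ∈ conditioning set.
  P3: blocked at fork node B ∈ conditioning set.
  P4: blocked at chain node P ∈ conditioning set.
  P5: blocked at fork node P ∈ conditioning set.
{B, M, P} contains no descendant of J and blocks every backdoor path.
Every element of {B, M, P} is needed (dropping B leaves P3 open; dropping M leaves P2 open; dropping P leaves P5 open), so no proper subset is valid.
Among all size-3 subsets of the eligible variables, only {B, M, P} blocks every backdoor path, so it is the unique smallest valid adjustment set.

{B, M, P}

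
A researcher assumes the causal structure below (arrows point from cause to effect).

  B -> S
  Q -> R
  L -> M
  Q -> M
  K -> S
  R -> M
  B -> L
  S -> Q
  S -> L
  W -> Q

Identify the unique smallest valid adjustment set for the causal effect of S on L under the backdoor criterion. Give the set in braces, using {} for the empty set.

{B}

Variables eligible for adjustment (non-descendants of S, excluding S and L): {B, K, W}.
Backdoor paths from S to L:
  P1: S <- B -> L
The empty set is not sufficient: P1 (S <- B -> L) has no collider blocking it and no conditioned non-collider, so it is open.
Try {B}:
  P1: blocked at fork node B ∈ conditioning set.
{B} contains no descendant of S and blocks every backdoor path.
No other singleton works — e.g. {K} leaves P1 open — so {B} is the unique smallest valid adjustment set.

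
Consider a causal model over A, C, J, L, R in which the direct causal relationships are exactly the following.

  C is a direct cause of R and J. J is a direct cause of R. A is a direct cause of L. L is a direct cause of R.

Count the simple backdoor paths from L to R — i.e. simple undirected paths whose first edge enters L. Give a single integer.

A backdoor path from L to R is any simple undirected path whose first edge points into L (i.e. leaves L via a parent).
Parents of L: {A}.
No simple path from any parent of L reaches R without revisiting L, so there are no backdoor paths.

0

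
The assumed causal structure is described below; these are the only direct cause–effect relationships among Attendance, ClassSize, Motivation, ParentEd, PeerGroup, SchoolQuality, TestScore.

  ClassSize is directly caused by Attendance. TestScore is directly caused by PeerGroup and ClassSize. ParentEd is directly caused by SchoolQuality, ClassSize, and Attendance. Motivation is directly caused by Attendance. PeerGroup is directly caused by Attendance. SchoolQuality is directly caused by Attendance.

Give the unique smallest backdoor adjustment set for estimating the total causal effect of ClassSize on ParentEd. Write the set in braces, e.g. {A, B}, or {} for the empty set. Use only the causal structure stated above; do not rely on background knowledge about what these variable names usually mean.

{Attendance}

Variables eligible for adjustment (non-descendants of ClassSize, excluding ClassSize and ParentEd): {Attendance, Motivation, PeerGroup, SchoolQuality}.
Backdoor paths from ClassSize to ParentEd:
  P1: ClassSize <- Attendance -> SchoolQuality -> ParentEd
  P2: ClassSize <- Attendance -> ParentEd
The empty set is not sufficient: P1 (ClassSize <- Attendance -> SchoolQuality -> ParentEd) has no collider blocking it and no conditioned non-collider, so it is open.
Try {Attendance}:
  P1: blocked at fork node Attendance ∈ conditioning set.
  P2: blocked at fork node Attendance ∈ conditioning set.
{Attendance} contains no descendant of ClassSize and blocks every backdoor path.
No other singleton works — e.g. {SchoolQuality} leaves P2 open — so {Attendance} is the unique smallest valid adjustment set.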